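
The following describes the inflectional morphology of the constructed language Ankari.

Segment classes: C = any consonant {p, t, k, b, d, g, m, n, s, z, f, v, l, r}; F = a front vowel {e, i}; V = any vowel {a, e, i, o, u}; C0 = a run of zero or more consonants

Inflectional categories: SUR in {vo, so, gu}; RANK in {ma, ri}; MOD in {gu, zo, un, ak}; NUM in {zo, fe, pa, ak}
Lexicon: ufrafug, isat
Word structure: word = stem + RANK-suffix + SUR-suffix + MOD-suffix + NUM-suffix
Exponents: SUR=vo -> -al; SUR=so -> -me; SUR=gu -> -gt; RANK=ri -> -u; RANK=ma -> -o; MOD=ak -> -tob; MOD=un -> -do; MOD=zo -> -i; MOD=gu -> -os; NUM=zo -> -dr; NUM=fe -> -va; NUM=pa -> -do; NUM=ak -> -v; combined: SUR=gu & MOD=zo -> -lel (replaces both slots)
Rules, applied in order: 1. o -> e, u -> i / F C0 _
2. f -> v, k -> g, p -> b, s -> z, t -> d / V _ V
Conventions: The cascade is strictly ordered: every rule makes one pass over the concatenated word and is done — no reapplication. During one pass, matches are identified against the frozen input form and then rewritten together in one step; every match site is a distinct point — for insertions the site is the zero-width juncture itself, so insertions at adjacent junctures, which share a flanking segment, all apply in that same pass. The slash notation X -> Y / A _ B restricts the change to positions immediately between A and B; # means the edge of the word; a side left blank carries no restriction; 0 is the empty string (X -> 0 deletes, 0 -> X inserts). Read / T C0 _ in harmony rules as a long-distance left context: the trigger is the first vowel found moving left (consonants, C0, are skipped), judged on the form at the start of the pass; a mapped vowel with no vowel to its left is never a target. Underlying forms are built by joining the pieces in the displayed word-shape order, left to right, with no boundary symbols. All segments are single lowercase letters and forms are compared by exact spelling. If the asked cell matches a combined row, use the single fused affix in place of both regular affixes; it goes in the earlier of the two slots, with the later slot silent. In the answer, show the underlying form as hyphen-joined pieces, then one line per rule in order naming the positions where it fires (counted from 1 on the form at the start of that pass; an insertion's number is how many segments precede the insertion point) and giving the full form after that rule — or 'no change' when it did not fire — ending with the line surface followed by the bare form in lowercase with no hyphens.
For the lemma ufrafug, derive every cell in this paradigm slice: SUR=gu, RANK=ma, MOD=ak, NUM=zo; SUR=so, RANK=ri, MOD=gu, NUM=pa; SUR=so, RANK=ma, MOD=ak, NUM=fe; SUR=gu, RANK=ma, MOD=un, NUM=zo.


cell SUR=gu, RANK=ma, MOD=ak, NUM=zo:
underlying: ufrafug-o-gt-tob-dr
1. o -> e, u -> i / F C0 _: no change
2. f -> v, k -> g, p -> b, s -> z, t -> d / V _ V: fires at position(s) 5: ufravugogttobdr
surface: ufravugogttobdr

cell SUR=so, RANK=ri, MOD=gu, NUM=pa:
underlying: ufrafug-u-me-os-do
1. o -> e, u -> i / F C0 _: fires at position(s) 11: ufrafugumeesdo
2. f -> v, k -> g, p -> b, s -> z, t -> d / V _ V: fires at position(s) 5: ufravugumeesdo
surface: ufravugumeesdo

cell SUR=so, RANK=ma, MOD=ak, NUM=fe:
underlying: ufrafug-o-me-tob-va
1. o -> e, u -> i / F C0 _: fires at position(s) 12: ufrafugometebva
2. f -> v, k -> g, p -> b, s -> z, t -> d / V _ V: fires at position(s) 5, 11: ufravugomedebva
surface: ufravugomedebva

cell SUR=gu, RANK=ma, MOD=un, NUM=zo:
underlying: ufrafug-o-gt-do-dr
1. o -> e, u -> i / F C0 _: no change
2. f -> v, k -> g, p -> b, s -> z, t -> d / V _ V: fires at position(s) 5: ufravugogtdodr
surface: ufravugogtdodr


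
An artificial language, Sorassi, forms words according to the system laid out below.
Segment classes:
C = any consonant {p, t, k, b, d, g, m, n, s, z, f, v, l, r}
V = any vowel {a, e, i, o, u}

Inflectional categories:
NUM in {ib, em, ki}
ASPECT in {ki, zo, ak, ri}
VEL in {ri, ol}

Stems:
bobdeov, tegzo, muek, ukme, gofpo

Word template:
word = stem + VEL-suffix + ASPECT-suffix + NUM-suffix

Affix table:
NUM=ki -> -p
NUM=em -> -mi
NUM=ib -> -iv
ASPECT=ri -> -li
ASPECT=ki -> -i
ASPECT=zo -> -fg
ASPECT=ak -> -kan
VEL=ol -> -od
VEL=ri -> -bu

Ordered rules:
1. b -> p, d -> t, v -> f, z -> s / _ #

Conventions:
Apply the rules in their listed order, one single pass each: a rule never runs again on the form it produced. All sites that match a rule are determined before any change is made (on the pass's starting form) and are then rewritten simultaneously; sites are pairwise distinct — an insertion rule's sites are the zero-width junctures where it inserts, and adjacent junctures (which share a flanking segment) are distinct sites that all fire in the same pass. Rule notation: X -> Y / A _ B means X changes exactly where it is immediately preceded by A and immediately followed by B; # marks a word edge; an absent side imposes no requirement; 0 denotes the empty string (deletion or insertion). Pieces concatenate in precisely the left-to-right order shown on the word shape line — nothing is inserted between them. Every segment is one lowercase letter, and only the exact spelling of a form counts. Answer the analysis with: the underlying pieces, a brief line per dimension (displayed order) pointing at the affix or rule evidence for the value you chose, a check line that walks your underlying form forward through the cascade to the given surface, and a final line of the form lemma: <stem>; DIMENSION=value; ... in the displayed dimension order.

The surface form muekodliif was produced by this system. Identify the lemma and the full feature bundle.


underlying: muek-od-li-iv
NUM=ib - signalled by the affix -iv
ASPECT=ri - signalled by the affix -li
VEL=ol - signalled by the affix -od
check: muekodliiv -> muekodliif
lemma: muek; NUM=ib; ASPECT=ri; VEL=ol


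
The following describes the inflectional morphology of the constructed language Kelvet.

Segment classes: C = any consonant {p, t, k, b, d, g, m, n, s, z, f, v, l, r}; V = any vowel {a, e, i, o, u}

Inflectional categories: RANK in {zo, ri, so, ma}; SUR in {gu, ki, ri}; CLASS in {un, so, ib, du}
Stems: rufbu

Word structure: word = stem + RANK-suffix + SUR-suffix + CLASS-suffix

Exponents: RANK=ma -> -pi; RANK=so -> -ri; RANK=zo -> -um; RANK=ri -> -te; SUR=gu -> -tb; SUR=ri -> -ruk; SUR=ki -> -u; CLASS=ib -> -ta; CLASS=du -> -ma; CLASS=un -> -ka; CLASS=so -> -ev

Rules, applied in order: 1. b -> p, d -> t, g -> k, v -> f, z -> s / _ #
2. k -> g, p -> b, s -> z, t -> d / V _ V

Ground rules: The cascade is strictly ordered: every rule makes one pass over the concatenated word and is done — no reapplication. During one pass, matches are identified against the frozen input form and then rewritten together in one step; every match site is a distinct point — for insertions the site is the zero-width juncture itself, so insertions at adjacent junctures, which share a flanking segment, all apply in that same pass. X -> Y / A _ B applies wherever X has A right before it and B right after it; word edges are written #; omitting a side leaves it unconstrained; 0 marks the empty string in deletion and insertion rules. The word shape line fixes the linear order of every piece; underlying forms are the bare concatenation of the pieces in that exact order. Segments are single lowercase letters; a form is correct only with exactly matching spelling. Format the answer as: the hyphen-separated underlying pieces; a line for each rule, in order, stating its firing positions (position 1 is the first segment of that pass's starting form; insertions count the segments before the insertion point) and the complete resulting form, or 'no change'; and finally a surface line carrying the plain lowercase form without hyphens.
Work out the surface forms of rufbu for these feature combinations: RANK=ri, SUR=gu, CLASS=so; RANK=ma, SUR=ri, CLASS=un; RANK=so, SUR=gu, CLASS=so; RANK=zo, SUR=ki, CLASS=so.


cell RANK=ri, SUR=gu, CLASS=so:
underlying: rufbu-te-tb-ev
1. b -> p, d -> t, g -> k, v -> f, z -> s / _ #: fires at position(s) 11: rufbutetbef
2. k -> g, p -> b, s -> z, t -> d / V _ V: fires at position(s) 6: rufbudetbef
surface: rufbudetbef

cell RANK=ma, SUR=ri, CLASS=un:
underlying: rufbu-pi-ruk-ka
1. b -> p, d -> t, g -> k, v -> f, z -> s / _ #: no change
2. k -> g, p -> b, s -> z, t -> d / V _ V: fires at position(s) 6: rufbubirukka
surface: rufbubirukka

cell RANK=so, SUR=gu, CLASS=so:
underlying: rufbu-ri-tb-ev
1. b -> p, d -> t, g -> k, v -> f, z -> s / _ #: fires at position(s) 11: rufburitbef
2. k -> g, p -> b, s -> z, t -> d / V _ V: no change
surface: rufburitbef

cell RANK=zo, SUR=ki, CLASS=so:
underlying: rufbu-um-u-ev
1. b -> p, d -> t, g -> k, v -> f, z -> s / _ #: fires at position(s) 10: rufbuumuef
2. k -> g, p -> b, s -> z, t -> d / V _ V: no change
surface: rufbuumuef


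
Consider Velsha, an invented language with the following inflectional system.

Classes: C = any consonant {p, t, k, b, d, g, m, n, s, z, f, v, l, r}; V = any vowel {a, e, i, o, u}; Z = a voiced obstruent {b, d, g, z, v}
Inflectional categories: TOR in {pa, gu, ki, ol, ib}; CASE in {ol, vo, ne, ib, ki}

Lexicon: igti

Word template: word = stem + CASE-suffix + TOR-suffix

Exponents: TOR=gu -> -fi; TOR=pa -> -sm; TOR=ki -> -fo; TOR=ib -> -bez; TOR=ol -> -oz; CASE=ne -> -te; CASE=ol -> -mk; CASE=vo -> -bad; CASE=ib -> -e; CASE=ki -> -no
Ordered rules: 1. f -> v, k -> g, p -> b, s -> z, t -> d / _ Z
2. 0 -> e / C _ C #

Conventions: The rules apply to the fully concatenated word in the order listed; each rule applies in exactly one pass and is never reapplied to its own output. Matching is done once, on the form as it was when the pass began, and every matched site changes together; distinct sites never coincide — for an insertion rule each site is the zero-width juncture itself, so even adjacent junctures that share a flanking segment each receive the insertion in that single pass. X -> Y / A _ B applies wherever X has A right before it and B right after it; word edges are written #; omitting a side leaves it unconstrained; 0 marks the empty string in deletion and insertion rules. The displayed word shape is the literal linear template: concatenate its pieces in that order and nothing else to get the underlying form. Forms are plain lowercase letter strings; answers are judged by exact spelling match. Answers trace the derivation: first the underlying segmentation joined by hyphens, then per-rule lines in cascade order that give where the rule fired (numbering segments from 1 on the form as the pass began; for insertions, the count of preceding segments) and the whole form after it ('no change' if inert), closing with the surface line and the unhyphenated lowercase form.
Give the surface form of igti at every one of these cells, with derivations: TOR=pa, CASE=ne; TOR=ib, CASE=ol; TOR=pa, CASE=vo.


cell TOR=pa, CASE=ne:
underlying: igti-te-sm
1. f -> v, k -> g, p -> b, s -> z, t -> d / _ Z: no change
2. 0 -> e / C _ C #: inserts after position(s) 7: igtitesem
surface: igtitesem

cell TOR=ib, CASE=ol:
underlying: igti-mk-bez
1. f -> v, k -> g, p -> b, s -> z, t -> d / _ Z: fires at position(s) 6: igtimgbez
2. 0 -> e / C _ C #: no change
surface: igtimgbez

cell TOR=pa, CASE=vo:
underlying: igti-bad-sm
1. f -> v, k -> g, p -> b, s -> z, t -> d / _ Z: no change
2. 0 -> e / C _ C #: inserts after position(s) 8: igtibadsem
surface: igtibadsem


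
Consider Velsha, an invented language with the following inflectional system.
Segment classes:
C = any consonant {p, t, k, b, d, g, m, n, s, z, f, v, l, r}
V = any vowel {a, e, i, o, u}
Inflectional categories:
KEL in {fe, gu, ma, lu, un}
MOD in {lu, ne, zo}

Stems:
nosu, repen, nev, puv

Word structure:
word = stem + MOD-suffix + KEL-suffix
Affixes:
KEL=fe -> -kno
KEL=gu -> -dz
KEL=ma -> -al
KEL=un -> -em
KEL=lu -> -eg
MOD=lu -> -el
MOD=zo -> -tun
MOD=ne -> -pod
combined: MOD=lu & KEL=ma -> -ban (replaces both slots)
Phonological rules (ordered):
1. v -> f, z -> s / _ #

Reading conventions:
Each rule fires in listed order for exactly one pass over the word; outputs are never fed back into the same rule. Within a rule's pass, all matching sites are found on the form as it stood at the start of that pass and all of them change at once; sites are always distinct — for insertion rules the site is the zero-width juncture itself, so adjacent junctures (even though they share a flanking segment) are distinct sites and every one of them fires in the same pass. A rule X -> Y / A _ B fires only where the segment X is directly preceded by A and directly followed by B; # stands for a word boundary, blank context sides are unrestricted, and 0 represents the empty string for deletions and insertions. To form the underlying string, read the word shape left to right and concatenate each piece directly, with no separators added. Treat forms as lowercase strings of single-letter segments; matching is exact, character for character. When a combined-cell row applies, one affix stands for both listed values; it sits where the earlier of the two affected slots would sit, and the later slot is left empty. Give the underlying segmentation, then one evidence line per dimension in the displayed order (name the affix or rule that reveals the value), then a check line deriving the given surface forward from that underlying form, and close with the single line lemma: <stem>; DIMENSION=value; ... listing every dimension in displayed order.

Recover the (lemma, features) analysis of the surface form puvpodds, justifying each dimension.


underlying: puv-pod-dz
KEL=gu - signalled by the affix -dz
MOD=ne - signalled by the affix -pod
check: puvpoddz -> puvpodds
lemma: puv; KEL=gu; MOD=ne


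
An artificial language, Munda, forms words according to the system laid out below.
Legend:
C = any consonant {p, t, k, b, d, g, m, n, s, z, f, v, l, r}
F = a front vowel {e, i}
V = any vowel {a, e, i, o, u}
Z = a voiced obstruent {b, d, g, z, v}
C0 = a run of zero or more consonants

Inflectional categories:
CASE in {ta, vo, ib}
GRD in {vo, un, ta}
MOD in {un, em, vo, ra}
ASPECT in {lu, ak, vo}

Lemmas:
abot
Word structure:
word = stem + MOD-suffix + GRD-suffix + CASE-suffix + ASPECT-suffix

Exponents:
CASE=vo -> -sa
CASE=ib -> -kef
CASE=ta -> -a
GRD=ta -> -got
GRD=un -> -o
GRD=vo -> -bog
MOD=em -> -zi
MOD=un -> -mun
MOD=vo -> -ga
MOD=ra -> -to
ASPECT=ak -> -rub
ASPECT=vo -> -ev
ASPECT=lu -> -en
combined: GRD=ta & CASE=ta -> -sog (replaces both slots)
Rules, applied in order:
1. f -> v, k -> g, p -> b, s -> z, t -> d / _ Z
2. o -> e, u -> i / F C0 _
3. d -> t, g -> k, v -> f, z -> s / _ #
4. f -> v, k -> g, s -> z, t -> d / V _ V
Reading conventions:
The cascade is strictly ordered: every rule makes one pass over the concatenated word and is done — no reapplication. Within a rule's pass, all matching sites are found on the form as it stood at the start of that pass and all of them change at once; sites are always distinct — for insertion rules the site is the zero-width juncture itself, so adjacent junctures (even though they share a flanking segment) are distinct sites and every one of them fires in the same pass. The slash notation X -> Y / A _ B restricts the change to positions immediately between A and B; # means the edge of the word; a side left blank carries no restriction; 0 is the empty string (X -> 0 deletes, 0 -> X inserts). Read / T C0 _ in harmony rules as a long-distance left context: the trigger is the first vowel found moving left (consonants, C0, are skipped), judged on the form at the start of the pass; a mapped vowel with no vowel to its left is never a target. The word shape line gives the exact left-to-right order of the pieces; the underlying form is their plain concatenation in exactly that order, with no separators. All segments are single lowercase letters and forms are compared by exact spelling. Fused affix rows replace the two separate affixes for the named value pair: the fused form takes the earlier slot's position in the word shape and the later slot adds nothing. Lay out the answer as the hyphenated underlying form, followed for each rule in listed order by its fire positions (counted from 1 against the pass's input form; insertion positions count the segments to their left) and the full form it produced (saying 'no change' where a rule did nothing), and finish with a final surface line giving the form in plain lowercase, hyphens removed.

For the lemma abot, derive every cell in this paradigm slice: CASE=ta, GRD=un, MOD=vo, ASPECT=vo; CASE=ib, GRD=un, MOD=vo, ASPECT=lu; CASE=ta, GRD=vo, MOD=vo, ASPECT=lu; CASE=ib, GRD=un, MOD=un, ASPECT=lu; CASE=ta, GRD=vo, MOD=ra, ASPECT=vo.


cell CASE=ta, GRD=un, MOD=vo, ASPECT=vo:
underlying: abot-ga-o-a-ev
1. f -> v, k -> g, p -> b, s -> z, t -> d / _ Z: fires at position(s) 4: abodgaoaev
2. o -> e, u -> i / F C0 _: no change
3. d -> t, g -> k, v -> f, z -> s / _ #: fires at position(s) 10: abodgaoaef
4. f -> v, k -> g, s -> z, t -> d / V _ V: no change
surface: abodgaoaef

cell CASE=ib, GRD=un, MOD=vo, ASPECT=lu:
underlying: abot-ga-o-kef-en
1. f -> v, k -> g, p -> b, s -> z, t -> d / _ Z: fires at position(s) 4: abodgaokefen
2. o -> e, u -> i / F C0 _: no change
3. d -> t, g -> k, v -> f, z -> s / _ #: no change
4. f -> v, k -> g, s -> z, t -> d / V _ V: fires at position(s) 8, 10: abodgaogeven
surface: abodgaogeven

cell CASE=ta, GRD=vo, MOD=vo, ASPECT=lu:
underlying: abot-ga-bog-a-en
1. f -> v, k -> g, p -> b, s -> z, t -> d / _ Z: fires at position(s) 4: abodgabogaen
2. o -> e, u -> i / F C0 _: no change
3. d -> t, g -> k, v -> f, z -> s / _ #: no change
4. f -> v, k -> g, s -> z, t -> d / V _ V: no change
surface: abodgabogaen

cell CASE=ib, GRD=un, MOD=un, ASPECT=lu:
underlying: abot-mun-o-kef-en
1. f -> v, k -> g, p -> b, s -> z, t -> d / _ Z: no change
2. o -> e, u -> i / F C0 _: no change
3. d -> t, g -> k, v -> f, z -> s / _ #: no change
4. f -> v, k -> g, s -> z, t -> d / V _ V: fires at position(s) 9, 11: abotmunogeven
surface: abotmunogeven

cell CASE=ta, GRD=vo, MOD=ra, ASPECT=vo:
underlying: abot-to-bog-a-ev
1. f -> v, k -> g, p -> b, s -> z, t -> d / _ Z: no change
2. o -> e, u -> i / F C0 _: no change
3. d -> t, g -> k, v -> f, z -> s / _ #: fires at position(s) 12: abottobogaef
4. f -> v, k -> g, s -> z, t -> d / V _ V: no change
surface: abottobogaef


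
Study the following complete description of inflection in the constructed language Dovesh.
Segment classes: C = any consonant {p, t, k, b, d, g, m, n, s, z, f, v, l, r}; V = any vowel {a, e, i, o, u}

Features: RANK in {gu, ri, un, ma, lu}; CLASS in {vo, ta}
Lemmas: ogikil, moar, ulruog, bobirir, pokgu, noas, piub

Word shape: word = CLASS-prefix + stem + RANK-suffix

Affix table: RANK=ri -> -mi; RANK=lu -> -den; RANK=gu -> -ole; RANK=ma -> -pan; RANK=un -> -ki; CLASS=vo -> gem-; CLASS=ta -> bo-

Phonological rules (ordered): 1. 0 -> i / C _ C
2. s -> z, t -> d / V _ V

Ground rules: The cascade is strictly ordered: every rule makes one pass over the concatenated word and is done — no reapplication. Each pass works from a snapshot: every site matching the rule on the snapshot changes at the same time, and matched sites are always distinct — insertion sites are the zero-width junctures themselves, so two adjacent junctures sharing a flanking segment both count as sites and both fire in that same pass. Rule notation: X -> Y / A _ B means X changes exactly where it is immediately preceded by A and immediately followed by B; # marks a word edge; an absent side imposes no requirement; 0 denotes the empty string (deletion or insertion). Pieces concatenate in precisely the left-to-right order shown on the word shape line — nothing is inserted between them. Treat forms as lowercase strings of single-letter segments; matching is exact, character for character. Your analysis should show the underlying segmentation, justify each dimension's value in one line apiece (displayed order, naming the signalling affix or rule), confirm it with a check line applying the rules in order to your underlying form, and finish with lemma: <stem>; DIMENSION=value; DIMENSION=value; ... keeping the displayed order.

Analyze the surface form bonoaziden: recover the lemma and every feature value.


underlying: bo-noas-den
RANK=lu - signalled by the affix -den
CLASS=ta - signalled by the affix bo-
check: bonoasden -> bonoasiden -> bonoaziden
lemma: noas; RANK=lu; CLASS=ta


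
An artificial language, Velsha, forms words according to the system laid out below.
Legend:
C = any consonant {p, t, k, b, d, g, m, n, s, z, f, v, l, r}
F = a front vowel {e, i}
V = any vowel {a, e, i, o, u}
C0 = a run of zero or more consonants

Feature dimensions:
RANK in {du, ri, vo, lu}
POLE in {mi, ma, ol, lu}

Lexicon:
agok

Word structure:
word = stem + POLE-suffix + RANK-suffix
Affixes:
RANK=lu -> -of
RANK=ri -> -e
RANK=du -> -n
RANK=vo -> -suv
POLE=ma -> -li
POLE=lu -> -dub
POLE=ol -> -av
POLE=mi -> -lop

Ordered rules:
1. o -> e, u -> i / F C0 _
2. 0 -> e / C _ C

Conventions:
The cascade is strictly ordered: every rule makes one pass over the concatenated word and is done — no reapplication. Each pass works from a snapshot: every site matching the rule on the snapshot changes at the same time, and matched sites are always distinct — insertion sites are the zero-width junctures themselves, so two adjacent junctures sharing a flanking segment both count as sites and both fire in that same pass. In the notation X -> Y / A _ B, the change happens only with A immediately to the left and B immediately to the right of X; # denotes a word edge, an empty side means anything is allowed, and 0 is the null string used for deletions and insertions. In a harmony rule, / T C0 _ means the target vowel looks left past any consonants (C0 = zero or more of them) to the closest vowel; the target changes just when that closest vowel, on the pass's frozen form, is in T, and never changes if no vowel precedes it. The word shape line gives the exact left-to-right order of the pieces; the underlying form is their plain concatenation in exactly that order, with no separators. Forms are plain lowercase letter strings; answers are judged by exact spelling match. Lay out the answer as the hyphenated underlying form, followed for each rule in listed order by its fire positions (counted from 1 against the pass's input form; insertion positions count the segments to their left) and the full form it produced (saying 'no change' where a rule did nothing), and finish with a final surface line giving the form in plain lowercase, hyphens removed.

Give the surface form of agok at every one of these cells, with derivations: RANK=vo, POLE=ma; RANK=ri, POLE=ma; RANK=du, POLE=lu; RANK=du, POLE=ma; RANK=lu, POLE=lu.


cell RANK=vo, POLE=ma:
underlying: agok-li-suv
1. o -> e, u -> i / F C0 _: fires at position(s) 8: agoklisiv
2. 0 -> e / C _ C: inserts after position(s) 4: agokelisiv
surface: agokelisiv

cell RANK=ri, POLE=ma:
underlying: agok-li-e
1. o -> e, u -> i / F C0 _: no change
2. 0 -> e / C _ C: inserts after position(s) 4: agokelie
surface: agokelie

cell RANK=du, POLE=lu:
underlying: agok-dub-n
1. o -> e, u -> i / F C0 _: no change
2. 0 -> e / C _ C: inserts after position(s) 4, 7: agokeduben
surface: agokeduben

cell RANK=du, POLE=ma:
underlying: agok-li-n
1. o -> e, u -> i / F C0 _: no change
2. 0 -> e / C _ C: inserts after position(s) 4: agokelin
surface: agokelin

cell RANK=lu, POLE=lu:
underlying: agok-dub-of
1. o -> e, u -> i / F C0 _: no change
2. 0 -> e / C _ C: inserts after position(s) 4: agokedubof
surface: agokedubof


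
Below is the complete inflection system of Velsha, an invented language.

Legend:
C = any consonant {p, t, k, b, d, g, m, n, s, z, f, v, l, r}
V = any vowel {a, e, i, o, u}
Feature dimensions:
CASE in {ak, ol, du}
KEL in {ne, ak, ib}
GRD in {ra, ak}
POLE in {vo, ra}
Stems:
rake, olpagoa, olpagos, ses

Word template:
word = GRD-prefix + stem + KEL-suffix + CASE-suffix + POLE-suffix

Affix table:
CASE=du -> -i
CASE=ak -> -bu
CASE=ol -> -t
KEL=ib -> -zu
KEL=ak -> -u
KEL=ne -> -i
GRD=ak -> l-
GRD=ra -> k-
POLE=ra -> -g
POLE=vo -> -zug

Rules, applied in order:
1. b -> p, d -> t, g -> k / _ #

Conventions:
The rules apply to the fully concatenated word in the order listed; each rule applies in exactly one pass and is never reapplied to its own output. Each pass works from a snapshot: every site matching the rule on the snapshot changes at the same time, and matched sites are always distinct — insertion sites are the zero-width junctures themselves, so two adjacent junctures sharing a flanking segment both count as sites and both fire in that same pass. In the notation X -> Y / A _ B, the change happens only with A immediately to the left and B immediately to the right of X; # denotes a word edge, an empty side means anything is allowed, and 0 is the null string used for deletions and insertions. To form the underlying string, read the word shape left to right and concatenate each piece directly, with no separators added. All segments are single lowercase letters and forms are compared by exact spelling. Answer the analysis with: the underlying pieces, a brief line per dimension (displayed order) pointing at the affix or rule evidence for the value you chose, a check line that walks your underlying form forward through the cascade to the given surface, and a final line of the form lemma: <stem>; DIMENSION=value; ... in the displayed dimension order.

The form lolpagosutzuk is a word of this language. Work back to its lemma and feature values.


underlying: l-olpagos-u-t-zug
CASE=ol - signalled by the affix -t
KEL=ak - signalled by the affix -u
GRD=ak - signalled by the affix l-
POLE=vo - signalled by the affix -zug
check: lolpagosutzug -> lolpagosutzuk
lemma: olpagos; CASE=ol; KEL=ak; GRD=ak; POLE=vo


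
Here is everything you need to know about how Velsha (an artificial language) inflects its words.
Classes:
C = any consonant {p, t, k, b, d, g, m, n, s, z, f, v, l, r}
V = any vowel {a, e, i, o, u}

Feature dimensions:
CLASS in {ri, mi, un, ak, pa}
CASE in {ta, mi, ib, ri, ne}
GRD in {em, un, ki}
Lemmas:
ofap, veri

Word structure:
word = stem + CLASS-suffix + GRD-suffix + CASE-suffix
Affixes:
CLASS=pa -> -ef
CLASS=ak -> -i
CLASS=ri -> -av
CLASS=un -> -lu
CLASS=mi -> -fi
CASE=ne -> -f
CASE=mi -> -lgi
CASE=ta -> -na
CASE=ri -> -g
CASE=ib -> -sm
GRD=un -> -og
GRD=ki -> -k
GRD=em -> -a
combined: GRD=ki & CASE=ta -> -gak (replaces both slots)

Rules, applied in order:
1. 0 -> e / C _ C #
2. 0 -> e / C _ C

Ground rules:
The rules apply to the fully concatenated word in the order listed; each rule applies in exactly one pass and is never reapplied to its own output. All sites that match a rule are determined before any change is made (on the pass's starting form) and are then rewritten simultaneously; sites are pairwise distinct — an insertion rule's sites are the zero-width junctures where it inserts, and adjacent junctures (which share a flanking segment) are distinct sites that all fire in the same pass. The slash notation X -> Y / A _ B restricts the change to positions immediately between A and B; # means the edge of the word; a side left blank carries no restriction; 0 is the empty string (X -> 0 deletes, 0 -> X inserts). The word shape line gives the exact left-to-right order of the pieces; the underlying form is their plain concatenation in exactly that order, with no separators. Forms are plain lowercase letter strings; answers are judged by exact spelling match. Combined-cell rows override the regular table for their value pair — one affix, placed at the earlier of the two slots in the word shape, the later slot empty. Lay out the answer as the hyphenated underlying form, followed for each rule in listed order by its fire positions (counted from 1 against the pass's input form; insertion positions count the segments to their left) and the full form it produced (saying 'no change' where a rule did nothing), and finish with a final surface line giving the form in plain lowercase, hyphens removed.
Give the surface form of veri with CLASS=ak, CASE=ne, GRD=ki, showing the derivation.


underlying: veri-i-k-f
1. 0 -> e / C _ C #: inserts after position(s) 6: veriikef
2. 0 -> e / C _ C: no change
surface: veriikef


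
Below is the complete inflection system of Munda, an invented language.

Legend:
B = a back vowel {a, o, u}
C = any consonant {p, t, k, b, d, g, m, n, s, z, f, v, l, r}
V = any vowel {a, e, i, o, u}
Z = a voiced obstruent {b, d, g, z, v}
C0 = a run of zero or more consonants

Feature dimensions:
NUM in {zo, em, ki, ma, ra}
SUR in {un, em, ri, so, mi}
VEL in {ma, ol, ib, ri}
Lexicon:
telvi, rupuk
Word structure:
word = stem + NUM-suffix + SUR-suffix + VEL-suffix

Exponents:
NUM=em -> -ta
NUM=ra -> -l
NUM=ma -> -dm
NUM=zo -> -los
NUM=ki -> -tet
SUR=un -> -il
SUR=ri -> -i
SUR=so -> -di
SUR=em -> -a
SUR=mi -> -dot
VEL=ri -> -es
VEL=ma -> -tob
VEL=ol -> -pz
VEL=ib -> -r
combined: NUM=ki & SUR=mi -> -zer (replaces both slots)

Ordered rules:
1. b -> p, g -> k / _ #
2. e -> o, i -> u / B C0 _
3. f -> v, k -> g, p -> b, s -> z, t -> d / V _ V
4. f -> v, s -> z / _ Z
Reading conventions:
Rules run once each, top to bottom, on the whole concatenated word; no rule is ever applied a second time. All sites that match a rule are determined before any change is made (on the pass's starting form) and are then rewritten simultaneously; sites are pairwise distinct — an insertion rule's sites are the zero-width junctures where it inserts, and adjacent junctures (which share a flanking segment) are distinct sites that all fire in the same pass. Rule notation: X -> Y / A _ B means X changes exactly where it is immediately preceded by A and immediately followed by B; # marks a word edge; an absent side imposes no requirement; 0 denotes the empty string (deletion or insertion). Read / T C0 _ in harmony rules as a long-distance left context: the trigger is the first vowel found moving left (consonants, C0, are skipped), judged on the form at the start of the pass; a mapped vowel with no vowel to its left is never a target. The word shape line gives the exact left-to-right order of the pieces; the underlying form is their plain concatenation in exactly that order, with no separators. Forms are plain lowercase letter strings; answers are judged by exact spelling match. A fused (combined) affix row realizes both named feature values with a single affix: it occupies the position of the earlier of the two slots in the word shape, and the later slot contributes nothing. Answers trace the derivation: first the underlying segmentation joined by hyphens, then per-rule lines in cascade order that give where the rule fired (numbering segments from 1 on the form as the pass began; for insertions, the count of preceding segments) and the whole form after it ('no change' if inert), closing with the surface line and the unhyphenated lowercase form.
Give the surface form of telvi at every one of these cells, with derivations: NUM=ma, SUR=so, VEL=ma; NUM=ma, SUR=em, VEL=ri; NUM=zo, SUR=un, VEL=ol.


cell NUM=ma, SUR=so, VEL=ma:
underlying: telvi-dm-di-tob
1. b -> p, g -> k / _ #: fires at position(s) 12: telvidmditop
2. e -> o, i -> u / B C0 _: no change
3. f -> v, k -> g, p -> b, s -> z, t -> d / V _ V: fires at position(s) 10: telvidmdidop
4. f -> v, s -> z / _ Z: no change
surface: telvidmdidop

cell NUM=ma, SUR=em, VEL=ri:
underlying: telvi-dm-a-es
1. b -> p, g -> k / _ #: no change
2. e -> o, i -> u / B C0 _: fires at position(s) 9: telvidmaos
3. f -> v, k -> g, p -> b, s -> z, t -> d / V _ V: no change
4. f -> v, s -> z / _ Z: no change
surface: telvidmaos

cell NUM=zo, SUR=un, VEL=ol:
underlying: telvi-los-il-pz
1. b -> p, g -> k / _ #: no change
2. e -> o, i -> u / B C0 _: fires at position(s) 9: telvilosulpz
3. f -> v, k -> g, p -> b, s -> z, t -> d / V _ V: fires at position(s) 8: telvilozulpz
4. f -> v, s -> z / _ Z: no change
surface: telvilozulpz


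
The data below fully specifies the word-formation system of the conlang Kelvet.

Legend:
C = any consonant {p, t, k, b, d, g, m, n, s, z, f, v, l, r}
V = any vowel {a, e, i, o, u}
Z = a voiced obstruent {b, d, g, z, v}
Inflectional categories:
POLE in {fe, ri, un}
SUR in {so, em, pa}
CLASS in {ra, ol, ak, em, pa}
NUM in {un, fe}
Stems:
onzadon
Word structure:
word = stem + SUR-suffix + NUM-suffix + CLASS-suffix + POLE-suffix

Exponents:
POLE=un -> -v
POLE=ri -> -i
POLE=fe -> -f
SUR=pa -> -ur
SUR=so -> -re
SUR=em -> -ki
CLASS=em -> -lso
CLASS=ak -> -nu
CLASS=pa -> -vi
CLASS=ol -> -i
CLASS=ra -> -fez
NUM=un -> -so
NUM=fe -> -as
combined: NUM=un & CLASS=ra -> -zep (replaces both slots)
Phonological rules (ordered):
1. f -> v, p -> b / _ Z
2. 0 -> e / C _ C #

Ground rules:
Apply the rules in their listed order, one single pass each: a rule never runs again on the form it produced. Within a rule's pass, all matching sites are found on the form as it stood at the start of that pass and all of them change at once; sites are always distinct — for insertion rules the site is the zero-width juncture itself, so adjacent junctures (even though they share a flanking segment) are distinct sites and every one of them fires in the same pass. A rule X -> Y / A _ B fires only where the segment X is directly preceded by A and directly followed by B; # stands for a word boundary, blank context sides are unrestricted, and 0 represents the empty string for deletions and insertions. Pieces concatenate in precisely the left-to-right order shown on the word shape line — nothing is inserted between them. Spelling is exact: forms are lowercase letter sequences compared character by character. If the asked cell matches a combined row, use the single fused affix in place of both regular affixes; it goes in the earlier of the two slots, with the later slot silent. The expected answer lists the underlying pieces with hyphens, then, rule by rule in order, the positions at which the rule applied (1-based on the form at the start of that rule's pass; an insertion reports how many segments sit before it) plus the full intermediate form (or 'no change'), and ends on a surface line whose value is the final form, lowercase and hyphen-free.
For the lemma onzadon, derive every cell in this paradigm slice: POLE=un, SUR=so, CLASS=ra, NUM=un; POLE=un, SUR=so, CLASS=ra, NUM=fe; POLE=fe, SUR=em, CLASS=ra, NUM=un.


cell POLE=un, SUR=so, CLASS=ra, NUM=un:
underlying: onzadon-re-zep-v
1. f -> v, p -> b / _ Z: fires at position(s) 12: onzadonrezebv
2. 0 -> e / C _ C #: inserts after position(s) 12: onzadonrezebev
surface: onzadonrezebev

cell POLE=un, SUR=so, CLASS=ra, NUM=fe:
underlying: onzadon-re-as-fez-v
1. f -> v, p -> b / _ Z: no change
2. 0 -> e / C _ C #: inserts after position(s) 14: onzadonreasfezev
surface: onzadonreasfezev

cell POLE=fe, SUR=em, CLASS=ra, NUM=un:
underlying: onzadon-ki-zep-f
1. f -> v, p -> b / _ Z: no change
2. 0 -> e / C _ C #: inserts after position(s) 12: onzadonkizepef
surface: onzadonkizepef


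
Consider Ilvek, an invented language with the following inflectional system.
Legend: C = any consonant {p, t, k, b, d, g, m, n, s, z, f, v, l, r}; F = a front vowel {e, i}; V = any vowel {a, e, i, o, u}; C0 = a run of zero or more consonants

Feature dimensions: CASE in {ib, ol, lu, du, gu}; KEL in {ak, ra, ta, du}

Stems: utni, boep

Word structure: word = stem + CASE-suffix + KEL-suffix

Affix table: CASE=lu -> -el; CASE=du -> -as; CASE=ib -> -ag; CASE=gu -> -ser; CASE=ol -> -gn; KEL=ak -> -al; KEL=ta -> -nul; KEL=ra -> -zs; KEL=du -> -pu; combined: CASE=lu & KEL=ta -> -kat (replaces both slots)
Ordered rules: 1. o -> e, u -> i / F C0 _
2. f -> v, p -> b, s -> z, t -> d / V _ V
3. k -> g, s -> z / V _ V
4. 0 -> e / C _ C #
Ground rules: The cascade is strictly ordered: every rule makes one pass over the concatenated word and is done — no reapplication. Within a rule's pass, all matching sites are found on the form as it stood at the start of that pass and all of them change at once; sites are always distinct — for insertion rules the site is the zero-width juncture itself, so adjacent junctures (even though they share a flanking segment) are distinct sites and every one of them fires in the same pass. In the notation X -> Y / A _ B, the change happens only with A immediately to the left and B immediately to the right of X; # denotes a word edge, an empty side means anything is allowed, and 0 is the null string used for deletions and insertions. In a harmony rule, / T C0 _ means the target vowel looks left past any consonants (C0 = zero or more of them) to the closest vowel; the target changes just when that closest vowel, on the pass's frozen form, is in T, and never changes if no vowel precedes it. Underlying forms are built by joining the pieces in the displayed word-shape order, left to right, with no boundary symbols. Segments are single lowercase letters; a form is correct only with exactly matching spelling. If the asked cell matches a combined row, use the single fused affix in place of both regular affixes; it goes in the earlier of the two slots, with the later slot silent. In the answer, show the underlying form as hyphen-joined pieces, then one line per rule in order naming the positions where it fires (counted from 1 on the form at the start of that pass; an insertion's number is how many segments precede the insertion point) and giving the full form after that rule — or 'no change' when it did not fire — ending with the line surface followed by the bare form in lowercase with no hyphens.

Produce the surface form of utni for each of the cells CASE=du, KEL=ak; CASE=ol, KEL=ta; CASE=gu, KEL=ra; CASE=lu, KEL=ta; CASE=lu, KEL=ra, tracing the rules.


cell CASE=du, KEL=ak:
underlying: utni-as-al
1. o -> e, u -> i / F C0 _: no change
2. f -> v, p -> b, s -> z, t -> d / V _ V: fires at position(s) 6: utniazal
3. k -> g, s -> z / V _ V: no change
4. 0 -> e / C _ C #: no change
surface: utniazal

cell CASE=ol, KEL=ta:
underlying: utni-gn-nul
1. o -> e, u -> i / F C0 _: fires at position(s) 8: utnignnil
2. f -> v, p -> b, s -> z, t -> d / V _ V: no change
3. k -> g, s -> z / V _ V: no change
4. 0 -> e / C _ C #: no change
surface: utnignnil

cell CASE=gu, KEL=ra:
underlying: utni-ser-zs
1. o -> e, u -> i / F C0 _: no change
2. f -> v, p -> b, s -> z, t -> d / V _ V: fires at position(s) 5: utnizerzs
3. k -> g, s -> z / V _ V: no change
4. 0 -> e / C _ C #: inserts after position(s) 8: utnizerzes
surface: utnizerzes

cell CASE=lu, KEL=ta:
underlying: utni-kat
1. o -> e, u -> i / F C0 _: no change
2. f -> v, p -> b, s -> z, t -> d / V _ V: no change
3. k -> g, s -> z / V _ V: fires at position(s) 5: utnigat
4. 0 -> e / C _ C #: no change
surface: utnigat

cell CASE=lu, KEL=ra:
underlying: utni-el-zs
1. o -> e, u -> i / F C0 _: no change
2. f -> v, p -> b, s -> z, t -> d / V _ V: no change
3. k -> g, s -> z / V _ V: no change
4. 0 -> e / C _ C #: inserts after position(s) 7: utnielzes
surface: utnielzes


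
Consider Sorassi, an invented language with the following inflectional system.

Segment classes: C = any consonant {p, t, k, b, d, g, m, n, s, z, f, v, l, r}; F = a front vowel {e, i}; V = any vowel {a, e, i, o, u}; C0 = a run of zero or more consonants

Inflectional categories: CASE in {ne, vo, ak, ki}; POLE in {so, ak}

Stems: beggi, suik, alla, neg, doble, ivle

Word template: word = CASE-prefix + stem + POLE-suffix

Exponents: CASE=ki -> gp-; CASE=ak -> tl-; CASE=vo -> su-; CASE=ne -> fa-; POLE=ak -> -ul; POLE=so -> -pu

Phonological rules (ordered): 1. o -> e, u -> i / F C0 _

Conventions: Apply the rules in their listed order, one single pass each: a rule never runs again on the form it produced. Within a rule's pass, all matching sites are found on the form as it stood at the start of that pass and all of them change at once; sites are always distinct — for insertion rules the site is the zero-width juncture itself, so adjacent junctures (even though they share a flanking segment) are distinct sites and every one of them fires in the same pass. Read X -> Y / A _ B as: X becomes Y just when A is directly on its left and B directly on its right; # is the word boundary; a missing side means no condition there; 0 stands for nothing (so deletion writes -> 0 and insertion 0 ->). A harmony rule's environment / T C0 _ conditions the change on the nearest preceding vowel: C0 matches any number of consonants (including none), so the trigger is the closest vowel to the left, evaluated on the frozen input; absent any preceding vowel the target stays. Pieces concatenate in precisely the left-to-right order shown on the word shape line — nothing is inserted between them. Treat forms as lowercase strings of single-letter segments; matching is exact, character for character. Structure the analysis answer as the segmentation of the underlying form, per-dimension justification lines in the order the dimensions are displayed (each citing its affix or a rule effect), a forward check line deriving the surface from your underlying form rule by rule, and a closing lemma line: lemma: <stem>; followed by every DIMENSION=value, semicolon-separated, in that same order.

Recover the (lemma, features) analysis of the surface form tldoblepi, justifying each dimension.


underlying: tl-doble-pu
CASE=ak - signalled by the affix tl-
POLE=so - signalled by the affix -pu
check: tldoblepu -> tldoblepi
lemma: doble; CASE=ak; POLE=so
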